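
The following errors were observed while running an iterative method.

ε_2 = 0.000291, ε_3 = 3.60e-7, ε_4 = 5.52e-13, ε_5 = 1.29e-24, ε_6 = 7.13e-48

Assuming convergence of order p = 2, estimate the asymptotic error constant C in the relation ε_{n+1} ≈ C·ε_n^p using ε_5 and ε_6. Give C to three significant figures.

4.28

C ≈ ε_6 / ε_5^2
  = 7.13e-48 / (1.29e-24)^2
  = 7.13e-48 / 1.6641e-48 ≈ 4.2846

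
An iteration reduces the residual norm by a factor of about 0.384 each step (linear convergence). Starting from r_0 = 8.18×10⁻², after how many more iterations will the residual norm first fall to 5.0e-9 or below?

18

After k steps, r_k ≈ 8.18×10⁻²·0.384^k.
Need 0.384^k ≤ 5.0e-9/8.18×10⁻² = 6.11247e-08.
k ≥ ln(6.11247e-08)/ln(0.384) = -16.6103/-0.95711 = 17.355.
Smallest integer k = 18.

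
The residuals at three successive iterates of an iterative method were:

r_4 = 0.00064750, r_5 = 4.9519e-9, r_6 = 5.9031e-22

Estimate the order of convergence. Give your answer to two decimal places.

p ≈ ln(r_6/r_5) / ln(r_5/r_4)
  = ln(5.9031e-22/4.9519e-9) / ln(4.9519e-9/0.00064750)
  = ln(1.19209e-13) / ln(7.64772e-06)
  = -29.75790 / -11.78110 ≈ 2.52590

2.53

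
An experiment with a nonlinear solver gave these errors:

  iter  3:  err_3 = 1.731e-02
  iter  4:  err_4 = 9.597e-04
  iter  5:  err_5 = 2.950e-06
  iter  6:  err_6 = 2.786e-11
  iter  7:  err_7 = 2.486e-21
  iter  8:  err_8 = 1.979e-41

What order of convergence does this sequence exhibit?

Consecutive ratios: err_8/err_7 = 1.979e-41/2.486e-21 = 7.96058e-21, err_7/err_6 = 2.486e-21/2.786e-11 = 8.92319e-11.
p ≈ ln(7.96058e-21)/ln(8.92319e-11) = -46.2798/-23.1398 ≈ 2.00.
So the convergence is quadratic (order 2).

2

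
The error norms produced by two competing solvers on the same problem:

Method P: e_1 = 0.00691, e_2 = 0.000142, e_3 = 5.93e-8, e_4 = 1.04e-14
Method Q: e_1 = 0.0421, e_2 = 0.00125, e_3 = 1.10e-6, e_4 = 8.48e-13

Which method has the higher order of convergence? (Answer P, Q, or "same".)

same

Method P: p ≈ ln(1.04e-14/5.93e-8)/ln(5.93e-8/0.000142) ≈ 2.00.
Method Q: p ≈ ln(8.48e-13/1.10e-6)/ln(1.10e-6/0.00125) ≈ 2.00.
Both orders ≈ 2.0 — effectively the same.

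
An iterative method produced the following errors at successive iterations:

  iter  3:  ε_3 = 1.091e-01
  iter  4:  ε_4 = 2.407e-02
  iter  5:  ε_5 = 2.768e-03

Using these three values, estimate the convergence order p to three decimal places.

p ≈ ln(ε_5/ε_4) / ln(ε_4/ε_3)
  = ln(2.768e-03/2.407e-02) / ln(2.407e-02/1.091e-01)
  = ln(0.114998) / ln(0.220623)
  = -2.162841 / -1.511300 ≈ 1.431113

1.431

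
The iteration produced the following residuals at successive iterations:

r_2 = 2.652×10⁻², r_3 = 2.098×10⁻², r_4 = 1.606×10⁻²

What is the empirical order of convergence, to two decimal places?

1.14

p ≈ ln(r_4/r_3) / ln(r_3/r_2)
  = ln(1.606×10⁻²/2.098×10⁻²) / ln(2.098×10⁻²/2.652×10⁻²)
  = ln(0.765491) / ln(0.791101)
  = -0.26724 / -0.23433 ≈ 1.14044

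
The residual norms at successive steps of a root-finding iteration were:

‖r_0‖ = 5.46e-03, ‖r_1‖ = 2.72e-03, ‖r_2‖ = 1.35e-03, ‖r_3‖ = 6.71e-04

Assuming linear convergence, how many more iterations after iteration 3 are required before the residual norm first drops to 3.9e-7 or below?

11

Rate ρ ≈ ‖r_3‖/‖r_2‖ = 6.71e-04/1.35e-03 = 0.4970.
After j more steps, ‖r_{3+j}‖ ≈ 6.71e-04·ρ^j; need ρ^j ≤ 3.9e-7/6.71e-04 = 0.000581222.
j ≥ ln(0.000581222)/ln(0.4970) = -7.4504/-0.69917 = 10.656.
So 11 more iterations are needed.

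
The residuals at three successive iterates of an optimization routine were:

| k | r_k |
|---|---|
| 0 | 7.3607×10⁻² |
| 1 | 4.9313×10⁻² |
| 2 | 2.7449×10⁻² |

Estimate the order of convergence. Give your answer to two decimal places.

p ≈ ln(r_2/r_1) / ln(r_1/r_0)
  = ln(2.7449×10⁻²/4.9313×10⁻²) / ln(4.9313×10⁻²/7.3607×10⁻²)
  = ln(0.556628) / ln(0.66995)
  = -0.58586 / -0.40055 ≈ 1.46264

1.46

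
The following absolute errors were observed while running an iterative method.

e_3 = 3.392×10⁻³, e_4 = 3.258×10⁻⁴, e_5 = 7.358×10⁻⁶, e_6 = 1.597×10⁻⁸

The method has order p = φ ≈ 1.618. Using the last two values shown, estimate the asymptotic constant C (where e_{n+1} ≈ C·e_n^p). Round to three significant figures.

3.23

C ≈ e_6 / e_5^1.618
  = 1.597×10⁻⁸ / (7.358×10⁻⁶)^1.618
  = 1.597×10⁻⁸ / 4.94786e-09 ≈ 3.2277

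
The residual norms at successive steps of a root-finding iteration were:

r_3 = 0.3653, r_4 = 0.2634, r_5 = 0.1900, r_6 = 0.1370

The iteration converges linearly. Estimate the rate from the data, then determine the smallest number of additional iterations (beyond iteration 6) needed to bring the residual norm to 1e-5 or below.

30

Rate ρ ≈ r_6/r_5 = 0.1370/0.1900 = 0.7211.
After j more steps, r_{6+j} ≈ 0.1370·ρ^j; need ρ^j ≤ 1e-5/0.1370 = 7.29927e-05.
j ≥ ln(7.29927e-05)/ln(0.7211) = -9.5252/-0.32698 = 29.131.
So 30 more iterations are needed.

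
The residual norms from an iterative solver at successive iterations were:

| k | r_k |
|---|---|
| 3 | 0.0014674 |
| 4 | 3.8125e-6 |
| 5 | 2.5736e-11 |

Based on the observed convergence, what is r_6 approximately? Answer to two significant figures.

First estimate the order: p ≈ ln(r_5/r_4) / ln(r_4/r_3) = ln(2.5736e-11/3.8125e-6)/ln(3.8125e-6/0.0014674) = ln(6.75043e-06)/ln(0.00259813) ≈ 2.0000.
Then r_6 ≈ r_5·(r_5/r_4)^p = 2.5736e-11·(6.75043e-06)^2.0000 = 2.5736e-11·4.55683e-11 ≈ 1.173e-21.

1.2e-21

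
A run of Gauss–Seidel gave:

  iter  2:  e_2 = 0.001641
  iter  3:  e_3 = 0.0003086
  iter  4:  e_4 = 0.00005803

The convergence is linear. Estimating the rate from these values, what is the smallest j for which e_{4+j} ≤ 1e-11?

10

Rate ρ ≈ e_4/e_3 = 0.00005803/0.0003086 = 0.1880.
After j more steps, e_{4+j} ≈ 0.00005803·ρ^j; need ρ^j ≤ 1e-11/0.00005803 = 1.72325e-07.
j ≥ ln(1.72325e-07)/ln(0.1880) = -15.5739/-1.67131 = 9.318.
So 10 more iterations are needed.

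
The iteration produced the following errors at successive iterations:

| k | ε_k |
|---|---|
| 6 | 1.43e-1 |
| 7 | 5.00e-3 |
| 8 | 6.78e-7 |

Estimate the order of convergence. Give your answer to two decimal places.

p ≈ ln(ε_8/ε_7) / ln(ε_7/ε_6)
  = ln(6.78e-7/5.00e-3) / ln(5.00e-3/1.43e-1)
  = ln(0.0001356) / ln(0.034965)
  = -8.90580 / -3.35341 ≈ 2.65574

2.66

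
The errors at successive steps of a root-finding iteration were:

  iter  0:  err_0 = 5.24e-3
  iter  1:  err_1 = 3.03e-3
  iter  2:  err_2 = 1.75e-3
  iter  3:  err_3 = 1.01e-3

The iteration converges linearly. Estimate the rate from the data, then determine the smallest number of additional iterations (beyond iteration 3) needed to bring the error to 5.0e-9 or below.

23

Rate ρ ≈ err_3/err_2 = 1.01e-3/1.75e-3 = 0.5771.
After j more steps, err_{3+j} ≈ 1.01e-3·ρ^j; need ρ^j ≤ 5.0e-9/1.01e-3 = 4.9505e-06.
j ≥ ln(4.9505e-06)/ln(0.5771) = -12.2160/-0.54974 = 22.221.
So 23 more iterations are needed.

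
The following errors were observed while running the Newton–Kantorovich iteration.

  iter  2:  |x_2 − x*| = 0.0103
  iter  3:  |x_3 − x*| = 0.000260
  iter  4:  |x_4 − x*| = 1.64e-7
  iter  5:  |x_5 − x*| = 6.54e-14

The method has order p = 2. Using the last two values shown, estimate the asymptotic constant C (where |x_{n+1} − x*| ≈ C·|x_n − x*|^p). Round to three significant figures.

C ≈ |x_5 − x*| / |x_4 − x*|^2
  = 6.54e-14 / (1.64e-7)^2
  = 6.54e-14 / 2.6896e-14 ≈ 2.4316

2.43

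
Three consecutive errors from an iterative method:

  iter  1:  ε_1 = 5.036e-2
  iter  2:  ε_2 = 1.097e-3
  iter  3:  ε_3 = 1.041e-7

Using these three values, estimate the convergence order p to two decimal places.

2.42

p ≈ ln(ε_3/ε_2) / ln(ε_2/ε_1)
  = ln(1.041e-7/1.097e-3) / ln(1.097e-3/5.036e-2)
  = ln(9.48952e-05) / ln(0.0217832)
  = -9.26274 / -3.82662 ≈ 2.42061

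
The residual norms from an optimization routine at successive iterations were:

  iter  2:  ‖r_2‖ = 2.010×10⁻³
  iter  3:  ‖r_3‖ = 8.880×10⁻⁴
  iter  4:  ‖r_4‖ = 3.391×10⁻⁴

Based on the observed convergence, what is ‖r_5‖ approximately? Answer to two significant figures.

First estimate the order: p ≈ ln(‖r_4‖/‖r_3‖) / ln(‖r_3‖/‖r_2‖) = ln(3.391×10⁻⁴/8.880×10⁻⁴)/ln(8.880×10⁻⁴/2.010×10⁻³) = ln(0.381869)/ln(0.441791) ≈ 1.1784.
Then ‖r_5‖ ≈ ‖r_4‖·(‖r_4‖/‖r_3‖)^p = 3.391×10⁻⁴·(0.381869)^1.1784 = 3.391×10⁻⁴·0.321609 ≈ 0.0001091.

1.1e-4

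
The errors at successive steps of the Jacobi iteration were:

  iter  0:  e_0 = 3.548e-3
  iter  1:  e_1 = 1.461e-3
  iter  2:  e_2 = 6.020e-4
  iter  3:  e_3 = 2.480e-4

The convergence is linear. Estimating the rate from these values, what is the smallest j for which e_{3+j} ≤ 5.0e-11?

18

Rate ρ ≈ e_3/e_2 = 2.480e-4/6.020e-4 = 0.4120.
After j more steps, e_{3+j} ≈ 2.480e-4·ρ^j; need ρ^j ≤ 5.0e-11/2.480e-4 = 2.01613e-07.
j ≥ ln(2.01613e-07)/ln(0.4120) = -15.4169/-0.88673 = 17.386.
So 18 more iterations are needed.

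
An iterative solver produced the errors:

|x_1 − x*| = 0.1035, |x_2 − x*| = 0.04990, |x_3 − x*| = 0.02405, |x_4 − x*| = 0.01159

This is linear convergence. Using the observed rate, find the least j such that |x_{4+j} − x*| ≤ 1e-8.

Rate ρ ≈ |x_4 − x*|/|x_3 − x*| = 0.01159/0.02405 = 0.4819.
After j more steps, |x_{4+j} − x*| ≈ 0.01159·ρ^j; need ρ^j ≤ 1e-8/0.01159 = 8.62813e-07.
j ≥ ln(8.62813e-07)/ln(0.4819) = -13.9631/-0.73002 = 19.127.
So 20 more iterations are needed.

20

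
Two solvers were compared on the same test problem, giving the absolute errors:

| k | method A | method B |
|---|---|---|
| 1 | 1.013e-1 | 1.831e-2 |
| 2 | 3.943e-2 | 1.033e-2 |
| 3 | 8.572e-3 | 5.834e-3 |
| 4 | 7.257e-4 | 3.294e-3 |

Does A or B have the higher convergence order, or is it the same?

A

Method A: p ≈ ln(7.257e-4/8.572e-3)/ln(8.572e-3/3.943e-2) ≈ 1.62.
Method B: p ≈ ln(3.294e-3/5.834e-3)/ln(5.834e-3/1.033e-2) ≈ 1.00.
Method A has the higher order (≈1.6 vs ≈1.0).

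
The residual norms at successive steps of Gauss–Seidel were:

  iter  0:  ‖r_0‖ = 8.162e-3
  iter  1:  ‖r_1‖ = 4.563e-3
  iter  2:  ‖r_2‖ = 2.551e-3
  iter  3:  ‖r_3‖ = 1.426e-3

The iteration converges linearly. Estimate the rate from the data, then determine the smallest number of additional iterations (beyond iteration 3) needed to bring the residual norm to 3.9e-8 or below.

19

Rate ρ ≈ ‖r_3‖/‖r_2‖ = 1.426e-3/2.551e-3 = 0.5590.
After j more steps, ‖r_{3+j}‖ ≈ 1.426e-3·ρ^j; need ρ^j ≤ 3.9e-8/1.426e-3 = 2.73492e-05.
j ≥ ln(2.73492e-05)/ln(0.5590) = -10.5068/-0.58161 = 18.065.
So 19 more iterations are needed.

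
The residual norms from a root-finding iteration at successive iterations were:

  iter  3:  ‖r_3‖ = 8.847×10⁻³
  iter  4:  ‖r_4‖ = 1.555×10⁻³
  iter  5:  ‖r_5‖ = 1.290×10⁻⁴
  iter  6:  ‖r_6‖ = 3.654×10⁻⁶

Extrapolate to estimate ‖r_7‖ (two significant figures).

First estimate the order: p ≈ ln(‖r_6‖/‖r_5‖) / ln(‖r_5‖/‖r_4‖) = ln(3.654×10⁻⁶/1.290×10⁻⁴)/ln(1.290×10⁻⁴/1.555×10⁻³) = ln(0.0283256)/ln(0.0829582) ≈ 1.4317.
Then ‖r_7‖ ≈ ‖r_6‖·(‖r_6‖/‖r_5‖)^p = 3.654×10⁻⁶·(0.0283256)^1.4317 = 3.654×10⁻⁶·0.00608114 ≈ 2.222e-08.

2.2e-8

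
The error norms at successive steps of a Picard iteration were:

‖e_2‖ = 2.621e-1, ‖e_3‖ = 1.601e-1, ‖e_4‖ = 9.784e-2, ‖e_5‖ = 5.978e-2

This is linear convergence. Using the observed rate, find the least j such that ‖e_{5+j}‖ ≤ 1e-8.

32

Rate ρ ≈ ‖e_5‖/‖e_4‖ = 5.978e-2/9.784e-2 = 0.6110.
After j more steps, ‖e_{5+j}‖ ≈ 5.978e-2·ρ^j; need ρ^j ≤ 1e-8/5.978e-2 = 1.6728e-07.
j ≥ ln(1.6728e-07)/ln(0.6110) = -15.6036/-0.49266 = 31.672.
So 32 more iterations are needed.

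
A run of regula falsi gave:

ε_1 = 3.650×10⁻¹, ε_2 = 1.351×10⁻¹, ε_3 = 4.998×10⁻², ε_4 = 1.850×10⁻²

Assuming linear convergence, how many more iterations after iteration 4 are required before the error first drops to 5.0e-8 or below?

Rate ρ ≈ ε_4/ε_3 = 1.850×10⁻²/4.998×10⁻² = 0.3701.
After j more steps, ε_{4+j} ≈ 1.850×10⁻²·ρ^j; need ρ^j ≤ 5.0e-8/1.850×10⁻² = 2.7027e-06.
j ≥ ln(2.7027e-06)/ln(0.3701) = -12.8213/-0.99398 = 12.899.
So 13 more iterations are needed.

13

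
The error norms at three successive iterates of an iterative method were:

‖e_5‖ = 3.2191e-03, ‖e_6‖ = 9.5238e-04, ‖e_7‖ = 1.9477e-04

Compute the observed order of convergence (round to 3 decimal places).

p ≈ ln(‖e_7‖/‖e_6‖) / ln(‖e_6‖/‖e_5‖)
  = ln(1.9477e-04/9.5238e-04) / ln(9.5238e-04/3.2191e-03)
  = ln(0.204509) / ln(0.295853)
  = -1.587143 / -1.217893 ≈ 1.303188

1.303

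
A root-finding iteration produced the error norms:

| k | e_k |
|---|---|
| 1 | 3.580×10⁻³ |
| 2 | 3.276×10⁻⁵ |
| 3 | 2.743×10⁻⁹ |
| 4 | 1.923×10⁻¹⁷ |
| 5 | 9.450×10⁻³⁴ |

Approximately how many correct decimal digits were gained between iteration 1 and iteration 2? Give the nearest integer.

Digits gained ≈ log₁₀(e_1/e_2) = log₁₀(3.580×10⁻³/3.276×10⁻⁵) = log₁₀(109.28) ≈ 2.039.

2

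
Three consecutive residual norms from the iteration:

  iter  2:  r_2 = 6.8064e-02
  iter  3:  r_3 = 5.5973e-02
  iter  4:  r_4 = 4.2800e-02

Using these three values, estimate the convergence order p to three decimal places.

p ≈ ln(r_4/r_3) / ln(r_3/r_2)
  = ln(4.2800e-02/5.5973e-02) / ln(5.5973e-02/6.8064e-02)
  = ln(0.764654) / ln(0.822358)
  = -0.268332 / -0.195579 ≈ 1.371988

1.372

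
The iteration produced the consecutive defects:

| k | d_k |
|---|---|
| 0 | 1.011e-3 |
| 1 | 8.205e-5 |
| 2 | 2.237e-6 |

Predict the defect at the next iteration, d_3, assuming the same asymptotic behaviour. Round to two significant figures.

1.3e-8

First estimate the order: p ≈ ln(d_2/d_1) / ln(d_1/d_0) = ln(2.237e-6/8.205e-5)/ln(8.205e-5/1.011e-3) = ln(0.0272639)/ln(0.0811573) ≈ 1.4344.
Then d_3 ≈ d_2·(d_2/d_1)^p = 2.237e-6·(0.0272639)^1.4344 = 2.237e-6·0.00570174 ≈ 1.275e-08.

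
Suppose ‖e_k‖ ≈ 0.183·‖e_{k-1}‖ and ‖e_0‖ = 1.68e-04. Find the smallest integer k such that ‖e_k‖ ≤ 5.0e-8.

5

After k steps, ‖e_k‖ ≈ 1.68e-04·0.183^k.
Need 0.183^k ≤ 5.0e-8/1.68e-04 = 0.000297619.
k ≥ ln(0.000297619)/ln(0.183) = -8.1197/-1.69827 = 4.781.
Smallest integer k = 5.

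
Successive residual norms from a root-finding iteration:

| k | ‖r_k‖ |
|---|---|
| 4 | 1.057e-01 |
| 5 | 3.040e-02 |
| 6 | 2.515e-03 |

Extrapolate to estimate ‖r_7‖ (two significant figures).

1.7e-5

First estimate the order: p ≈ ln(‖r_6‖/‖r_5‖) / ln(‖r_5‖/‖r_4‖) = ln(2.515e-03/3.040e-02)/ln(3.040e-02/1.057e-01) = ln(0.0827303)/ln(0.287606) ≈ 1.9999.
Then ‖r_7‖ ≈ ‖r_6‖·(‖r_6‖/‖r_5‖)^p = 2.515e-03·(0.0827303)^1.9999 = 2.515e-03·0.00684601 ≈ 1.722e-05.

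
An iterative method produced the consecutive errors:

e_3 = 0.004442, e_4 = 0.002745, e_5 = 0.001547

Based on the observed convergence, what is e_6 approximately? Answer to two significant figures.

7.8e-4

First estimate the order: p ≈ ln(e_5/e_4) / ln(e_4/e_3) = ln(0.001547/0.002745)/ln(0.002745/0.004442) = ln(0.56357)/ln(0.617965) ≈ 1.1914.
Then e_6 ≈ e_5·(e_5/e_4)^p = 0.001547·(0.56357)^1.1914 = 0.001547·0.504986 ≈ 0.0007812.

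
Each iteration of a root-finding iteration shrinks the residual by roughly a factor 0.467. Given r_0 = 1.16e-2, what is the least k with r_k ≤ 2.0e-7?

15

After k steps, r_k ≈ 1.16e-2·0.467^k.
Need 0.467^k ≤ 2.0e-7/1.16e-2 = 1.72414e-05.
k ≥ ln(1.72414e-05)/ln(0.467) = -10.9682/-0.76143 = 14.405.
Smallest integer k = 15.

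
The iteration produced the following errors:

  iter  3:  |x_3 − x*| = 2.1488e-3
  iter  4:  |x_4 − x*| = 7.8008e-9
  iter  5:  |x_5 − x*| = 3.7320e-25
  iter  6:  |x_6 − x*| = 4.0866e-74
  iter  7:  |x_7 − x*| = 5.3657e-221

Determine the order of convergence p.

Consecutive ratios: |x_7 − x*|/|x_6 − x*| = 5.3657e-221/4.0866e-74 = 1.313e-147, |x_6 − x*|/|x_5 − x*| = 4.0866e-74/3.7320e-25 = 1.09502e-49.
p ≈ ln(1.313e-147)/ln(1.09502e-49) = -338.2077/-112.7359 ≈ 3.00.
So the convergence is cubic (order 3).

3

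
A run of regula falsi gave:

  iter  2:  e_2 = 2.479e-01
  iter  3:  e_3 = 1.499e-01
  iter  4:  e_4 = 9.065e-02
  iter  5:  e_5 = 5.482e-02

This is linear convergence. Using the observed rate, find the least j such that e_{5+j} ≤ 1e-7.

27

Rate ρ ≈ e_5/e_4 = 5.482e-02/9.065e-02 = 0.6047.
After j more steps, e_{5+j} ≈ 5.482e-02·ρ^j; need ρ^j ≤ 1e-7/5.482e-02 = 1.82415e-06.
j ≥ ln(1.82415e-06)/ln(0.6047) = -13.2144/-0.50302 = 26.270.
So 27 more iterations are needed.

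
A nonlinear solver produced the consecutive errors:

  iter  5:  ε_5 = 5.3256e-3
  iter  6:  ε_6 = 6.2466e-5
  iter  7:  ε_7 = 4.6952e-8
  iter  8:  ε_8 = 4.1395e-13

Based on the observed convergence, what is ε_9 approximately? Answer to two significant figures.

First estimate the order: p ≈ ln(ε_8/ε_7) / ln(ε_7/ε_6) = ln(4.1395e-13/4.6952e-8)/ln(4.6952e-8/6.2466e-5) = ln(8.81645e-06)/ln(0.000751641) ≈ 1.6180.
Then ε_9 ≈ ε_8·(ε_8/ε_7)^p = 4.1395e-13·(8.81645e-06)^1.6180 = 4.1395e-13·6.62957e-09 ≈ 2.744e-21.

2.7e-21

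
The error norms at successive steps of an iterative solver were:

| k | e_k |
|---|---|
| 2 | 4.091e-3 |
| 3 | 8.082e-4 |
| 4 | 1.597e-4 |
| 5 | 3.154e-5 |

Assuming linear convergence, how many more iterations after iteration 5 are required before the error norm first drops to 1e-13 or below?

13

Rate ρ ≈ e_5/e_4 = 3.154e-5/1.597e-4 = 0.1975.
After j more steps, e_{5+j} ≈ 3.154e-5·ρ^j; need ρ^j ≤ 1e-13/3.154e-5 = 3.17058e-09.
j ≥ ln(3.17058e-09)/ln(0.1975) = -19.5694/-1.62202 = 12.065.
So 13 more iterations are needed.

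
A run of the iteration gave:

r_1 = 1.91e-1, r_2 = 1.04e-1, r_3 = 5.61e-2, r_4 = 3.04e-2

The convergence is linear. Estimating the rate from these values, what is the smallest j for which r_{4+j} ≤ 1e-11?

36

Rate ρ ≈ r_4/r_3 = 3.04e-2/5.61e-2 = 0.5419.
After j more steps, r_{4+j} ≈ 3.04e-2·ρ^j; need ρ^j ≤ 1e-11/3.04e-2 = 3.28947e-10.
j ≥ ln(3.28947e-10)/ln(0.5419) = -21.8351/-0.61267 = 35.639.
So 36 more iterations are needed.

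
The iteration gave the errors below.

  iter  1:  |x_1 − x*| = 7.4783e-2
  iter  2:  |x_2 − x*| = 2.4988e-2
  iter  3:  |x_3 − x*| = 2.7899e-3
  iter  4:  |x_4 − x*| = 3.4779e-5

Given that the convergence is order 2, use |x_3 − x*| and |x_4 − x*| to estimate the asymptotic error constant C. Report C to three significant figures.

C ≈ |x_4 − x*| / |x_3 − x*|^2
  = 3.4779e-5 / (2.7899e-3)^2
  = 3.4779e-5 / 7.78354e-06 ≈ 4.4683

4.47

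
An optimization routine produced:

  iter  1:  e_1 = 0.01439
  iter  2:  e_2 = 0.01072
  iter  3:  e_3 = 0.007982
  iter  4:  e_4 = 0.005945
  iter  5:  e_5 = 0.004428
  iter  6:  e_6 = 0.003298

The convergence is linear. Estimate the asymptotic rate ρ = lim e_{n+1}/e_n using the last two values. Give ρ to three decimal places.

ρ ≈ e_6/e_5 = 0.003298/0.004428 = 0.74481

0.745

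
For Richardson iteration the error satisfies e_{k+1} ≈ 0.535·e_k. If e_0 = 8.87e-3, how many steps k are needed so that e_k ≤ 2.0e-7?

18

After k steps, e_k ≈ 8.87e-3·0.535^k.
Need 0.535^k ≤ 2.0e-7/8.87e-3 = 2.25479e-05.
k ≥ ln(2.25479e-05)/ln(0.535) = -10.6999/-0.62549 = 17.106.
Smallest integer k = 18.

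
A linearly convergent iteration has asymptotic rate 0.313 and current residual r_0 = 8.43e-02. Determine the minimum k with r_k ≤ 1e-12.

After k steps, r_k ≈ 8.43e-02·0.313^k.
Need 0.313^k ≤ 1e-12/8.43e-02 = 1.18624e-11.
k ≥ ln(1.18624e-11)/ln(0.313) = -25.1576/-1.16155 = 21.659.
Smallest integer k = 22.

22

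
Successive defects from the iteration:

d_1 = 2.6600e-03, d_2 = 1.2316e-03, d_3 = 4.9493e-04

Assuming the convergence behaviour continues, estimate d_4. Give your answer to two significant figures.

First estimate the order: p ≈ ln(d_3/d_2) / ln(d_2/d_1) = ln(4.9493e-04/1.2316e-03)/ln(1.2316e-03/2.6600e-03) = ln(0.401859)/ln(0.463008) ≈ 1.1839.
Then d_4 ≈ d_3·(d_3/d_2)^p = 4.9493e-04·(0.401859)^1.1839 = 4.9493e-04·0.339831 ≈ 0.0001682.

1.7e-4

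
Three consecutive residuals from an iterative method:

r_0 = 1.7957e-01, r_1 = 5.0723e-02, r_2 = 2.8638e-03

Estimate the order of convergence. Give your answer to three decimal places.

p ≈ ln(r_2/r_1) / ln(r_1/r_0)
  = ln(2.8638e-03/5.0723e-02) / ln(5.0723e-02/1.7957e-01)
  = ln(0.0564596) / ln(0.282469)
  = -2.874230 / -1.264186 ≈ 2.273582

2.274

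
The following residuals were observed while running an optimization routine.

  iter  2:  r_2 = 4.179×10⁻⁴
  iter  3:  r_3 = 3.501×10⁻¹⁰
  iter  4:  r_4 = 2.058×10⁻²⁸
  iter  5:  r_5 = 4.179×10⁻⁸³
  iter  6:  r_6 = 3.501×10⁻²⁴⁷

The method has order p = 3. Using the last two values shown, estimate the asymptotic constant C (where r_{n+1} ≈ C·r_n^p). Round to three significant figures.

4.80

C ≈ r_6 / r_5^3
  = 3.501×10⁻²⁴⁷ / (4.179×10⁻⁸³)^3
  = 3.501×10⁻²⁴⁷ / 7.29822e-248 ≈ 4.7971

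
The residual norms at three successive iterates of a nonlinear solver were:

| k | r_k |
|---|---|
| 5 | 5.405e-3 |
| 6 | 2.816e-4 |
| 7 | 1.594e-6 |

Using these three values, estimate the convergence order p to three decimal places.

p ≈ ln(r_7/r_6) / ln(r_6/r_5)
  = ln(1.594e-6/2.816e-4) / ln(2.816e-4/5.405e-3)
  = ln(0.00566051) / ln(0.0520999)
  = -5.174241 / -2.954592 ≈ 1.751254

1.751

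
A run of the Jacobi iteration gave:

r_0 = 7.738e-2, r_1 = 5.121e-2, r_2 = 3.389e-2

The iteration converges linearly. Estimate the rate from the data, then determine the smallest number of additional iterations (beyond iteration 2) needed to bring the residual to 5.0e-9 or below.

39

Rate ρ ≈ r_2/r_1 = 3.389e-2/5.121e-2 = 0.6618.
After j more steps, r_{2+j} ≈ 3.389e-2·ρ^j; need ρ^j ≤ 5.0e-9/3.389e-2 = 1.47536e-07.
j ≥ ln(1.47536e-07)/ln(0.6618) = -15.7292/-0.41279 = 38.105.
So 39 more iterations are needed.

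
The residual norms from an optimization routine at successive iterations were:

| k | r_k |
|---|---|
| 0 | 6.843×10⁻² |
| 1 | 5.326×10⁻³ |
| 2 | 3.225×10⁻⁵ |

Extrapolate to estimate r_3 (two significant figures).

1.2e-9

First estimate the order: p ≈ ln(r_2/r_1) / ln(r_1/r_0) = ln(3.225×10⁻⁵/5.326×10⁻³)/ln(5.326×10⁻³/6.843×10⁻²) = ln(0.0060552)/ln(0.0778314) ≈ 2.0002.
Then r_3 ≈ r_2·(r_2/r_1)^p = 3.225×10⁻⁵·(0.0060552)^2.0002 = 3.225×10⁻⁵·3.6628e-05 ≈ 1.181e-09.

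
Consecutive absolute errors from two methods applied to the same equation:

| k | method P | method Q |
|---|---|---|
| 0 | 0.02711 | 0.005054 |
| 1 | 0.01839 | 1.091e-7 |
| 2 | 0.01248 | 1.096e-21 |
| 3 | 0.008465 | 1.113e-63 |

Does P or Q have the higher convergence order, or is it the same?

Q

Method P: p ≈ ln(0.008465/0.01248)/ln(0.01248/0.01839) ≈ 1.00.
Method Q: p ≈ ln(1.113e-63/1.096e-21)/ln(1.096e-21/1.091e-7) ≈ 3.00.
Method Q has the higher order (≈3.0 vs ≈1.0).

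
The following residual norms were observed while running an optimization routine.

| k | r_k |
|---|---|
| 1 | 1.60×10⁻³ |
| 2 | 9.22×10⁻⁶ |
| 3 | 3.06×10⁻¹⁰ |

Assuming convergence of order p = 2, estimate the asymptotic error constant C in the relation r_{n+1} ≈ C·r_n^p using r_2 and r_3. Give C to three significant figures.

3.60

C ≈ r_3 / r_2^2
  = 3.06×10⁻¹⁰ / (9.22×10⁻⁶)^2
  = 3.06×10⁻¹⁰ / 8.50084e-11 ≈ 3.5996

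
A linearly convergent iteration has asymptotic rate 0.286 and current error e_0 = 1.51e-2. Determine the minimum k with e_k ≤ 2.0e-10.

After k steps, e_k ≈ 1.51e-2·0.286^k.
Need 0.286^k ≤ 2.0e-10/1.51e-2 = 1.3245e-08.
k ≥ ln(1.3245e-08)/ln(0.286) = -18.1396/-1.25176 = 14.491.
Smallest integer k = 15.

15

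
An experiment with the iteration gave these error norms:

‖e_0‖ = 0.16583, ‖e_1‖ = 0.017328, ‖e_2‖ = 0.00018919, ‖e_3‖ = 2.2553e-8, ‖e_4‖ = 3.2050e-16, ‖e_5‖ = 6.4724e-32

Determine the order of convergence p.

2

Consecutive ratios: ‖e_5‖/‖e_4‖ = 6.4724e-32/3.2050e-16 = 2.01947e-16, ‖e_4‖/‖e_3‖ = 3.2050e-16/2.2553e-8 = 1.4211e-08.
p ≈ ln(2.01947e-16)/ln(1.4211e-08) = -36.1385/-18.0693 ≈ 2.00.
So the convergence is quadratic (order 2).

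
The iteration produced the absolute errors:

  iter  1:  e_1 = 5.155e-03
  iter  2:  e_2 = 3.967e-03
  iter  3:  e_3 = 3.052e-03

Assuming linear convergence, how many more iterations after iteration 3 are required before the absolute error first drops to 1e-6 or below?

31

Rate ρ ≈ e_3/e_2 = 3.052e-03/3.967e-03 = 0.7693.
After j more steps, e_{3+j} ≈ 3.052e-03·ρ^j; need ρ^j ≤ 1e-6/3.052e-03 = 0.000327654.
j ≥ ln(0.000327654)/ln(0.7693) = -8.0236/-0.26227 = 30.593.
So 31 more iterations are needed.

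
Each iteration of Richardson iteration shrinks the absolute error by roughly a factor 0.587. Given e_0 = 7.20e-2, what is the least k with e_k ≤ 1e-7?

After k steps, e_k ≈ 7.20e-2·0.587^k.
Need 0.587^k ≤ 1e-7/7.20e-2 = 1.38889e-06.
k ≥ ln(1.38889e-06)/ln(0.587) = -13.4870/-0.53273 = 25.317.
Smallest integer k = 26.

26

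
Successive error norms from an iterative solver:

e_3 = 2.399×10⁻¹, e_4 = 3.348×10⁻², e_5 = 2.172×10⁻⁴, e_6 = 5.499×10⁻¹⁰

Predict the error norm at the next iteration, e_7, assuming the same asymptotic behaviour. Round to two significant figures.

First estimate the order: p ≈ ln(e_6/e_5) / ln(e_5/e_4) = ln(5.499×10⁻¹⁰/2.172×10⁻⁴)/ln(2.172×10⁻⁴/3.348×10⁻²) = ln(2.53177e-06)/ln(0.00648746) ≈ 2.5579.
Then e_7 ≈ e_6·(e_6/e_5)^p = 5.499×10⁻¹⁰·(2.53177e-06)^2.5579 = 5.499×10⁻¹⁰·4.83636e-15 ≈ 2.66e-24.

2.7e-24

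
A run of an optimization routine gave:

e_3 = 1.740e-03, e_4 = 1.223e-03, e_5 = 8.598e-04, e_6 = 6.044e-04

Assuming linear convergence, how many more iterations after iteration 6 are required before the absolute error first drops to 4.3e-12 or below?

Rate ρ ≈ e_6/e_5 = 6.044e-04/8.598e-04 = 0.7030.
After j more steps, e_{6+j} ≈ 6.044e-04·ρ^j; need ρ^j ≤ 4.3e-12/6.044e-04 = 7.11449e-09.
j ≥ ln(7.11449e-09)/ln(0.7030) = -18.7611/-0.35240 = 53.238.
So 54 more iterations are needed.

54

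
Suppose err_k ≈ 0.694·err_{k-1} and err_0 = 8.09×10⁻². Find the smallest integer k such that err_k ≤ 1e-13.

After k steps, err_k ≈ 8.09×10⁻²·0.694^k.
Need 0.694^k ≤ 1e-13/8.09×10⁻² = 1.23609e-12.
k ≥ ln(1.23609e-12)/ln(0.694) = -27.4191/-0.36528 = 75.063.
Smallest integer k = 76.

76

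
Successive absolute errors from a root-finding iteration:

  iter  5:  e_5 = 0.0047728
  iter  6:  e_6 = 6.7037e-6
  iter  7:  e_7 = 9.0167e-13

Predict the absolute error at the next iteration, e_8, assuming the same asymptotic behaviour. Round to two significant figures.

First estimate the order: p ≈ ln(e_7/e_6) / ln(e_6/e_5) = ln(9.0167e-13/6.7037e-6)/ln(6.7037e-6/0.0047728) = ln(1.34503e-07)/ln(0.00140456) ≈ 2.4089.
Then e_8 ≈ e_7·(e_7/e_6)^p = 9.0167e-13·(1.34503e-07)^2.4089 = 9.0167e-13·2.80416e-17 ≈ 2.528e-29.

2.5e-29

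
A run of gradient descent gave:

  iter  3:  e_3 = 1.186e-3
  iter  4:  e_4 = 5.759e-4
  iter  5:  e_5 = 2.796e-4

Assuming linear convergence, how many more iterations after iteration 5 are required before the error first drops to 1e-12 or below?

Rate ρ ≈ e_5/e_4 = 2.796e-4/5.759e-4 = 0.4855.
After j more steps, e_{5+j} ≈ 2.796e-4·ρ^j; need ρ^j ≤ 1e-12/2.796e-4 = 3.57654e-09.
j ≥ ln(3.57654e-09)/ln(0.4855) = -19.4489/-0.72258 = 26.916.
So 27 more iterations are needed.

27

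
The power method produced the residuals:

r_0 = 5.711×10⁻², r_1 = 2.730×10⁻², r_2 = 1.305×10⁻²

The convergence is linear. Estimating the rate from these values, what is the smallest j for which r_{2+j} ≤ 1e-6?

13

Rate ρ ≈ r_2/r_1 = 1.305×10⁻²/2.730×10⁻² = 0.4780.
After j more steps, r_{2+j} ≈ 1.305×10⁻²·ρ^j; need ρ^j ≤ 1e-6/1.305×10⁻² = 7.66284e-05.
j ≥ ln(7.66284e-05)/ln(0.4780) = -9.4765/-0.73814 = 12.838.
So 13 more iterations are needed.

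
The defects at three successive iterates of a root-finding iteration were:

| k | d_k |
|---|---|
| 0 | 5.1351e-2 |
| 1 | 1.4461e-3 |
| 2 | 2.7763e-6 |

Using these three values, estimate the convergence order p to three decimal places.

p ≈ ln(d_2/d_1) / ln(d_1/d_0)
  = ln(2.7763e-6/1.4461e-3) / ln(1.4461e-3/5.1351e-2)
  = ln(0.00191985) / ln(0.0281611)
  = -6.255508 / -3.569814 ≈ 1.752334

1.752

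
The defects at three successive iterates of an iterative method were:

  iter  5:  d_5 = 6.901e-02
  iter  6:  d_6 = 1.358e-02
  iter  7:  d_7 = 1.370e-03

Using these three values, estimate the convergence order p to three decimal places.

1.411

p ≈ ln(d_7/d_6) / ln(d_6/d_5)
  = ln(1.370e-03/1.358e-02) / ln(1.358e-02/6.901e-02)
  = ln(0.100884) / ln(0.196783)
  = -2.293784 / -1.625654 ≈ 1.410992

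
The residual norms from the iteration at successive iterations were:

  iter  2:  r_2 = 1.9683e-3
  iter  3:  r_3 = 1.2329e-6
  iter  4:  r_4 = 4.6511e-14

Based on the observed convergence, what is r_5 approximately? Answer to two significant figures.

First estimate the order: p ≈ ln(r_4/r_3) / ln(r_3/r_2) = ln(4.6511e-14/1.2329e-6)/ln(1.2329e-6/1.9683e-3) = ln(3.77249e-08)/ln(0.000626378) ≈ 2.3175.
Then r_5 ≈ r_4·(r_4/r_3)^p = 4.6511e-14·(3.77249e-08)^2.3175 = 4.6511e-14·6.25656e-18 ≈ 2.91e-31.

2.9e-31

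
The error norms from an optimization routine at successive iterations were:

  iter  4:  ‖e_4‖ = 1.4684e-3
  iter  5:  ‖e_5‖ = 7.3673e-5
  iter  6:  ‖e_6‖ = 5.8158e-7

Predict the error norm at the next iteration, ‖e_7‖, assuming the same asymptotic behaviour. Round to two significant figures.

2.3e-10

First estimate the order: p ≈ ln(‖e_6‖/‖e_5‖) / ln(‖e_5‖/‖e_4‖) = ln(5.8158e-7/7.3673e-5)/ln(7.3673e-5/1.4684e-3) = ln(0.00789407)/ln(0.0501723) ≈ 1.6180.
Then ‖e_7‖ ≈ ‖e_6‖·(‖e_6‖/‖e_5‖)^p = 5.8158e-7·(0.00789407)^1.6180 = 5.8158e-7·0.000396126 ≈ 2.304e-10.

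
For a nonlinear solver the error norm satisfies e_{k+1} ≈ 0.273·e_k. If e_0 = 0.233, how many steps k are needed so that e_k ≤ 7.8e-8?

After k steps, e_k ≈ 0.233·0.273^k.
Need 0.273^k ≤ 7.8e-8/0.233 = 3.34764e-07.
k ≥ ln(3.34764e-07)/ln(0.273) = -14.9098/-1.29828 = 11.484.
Smallest integer k = 12.

12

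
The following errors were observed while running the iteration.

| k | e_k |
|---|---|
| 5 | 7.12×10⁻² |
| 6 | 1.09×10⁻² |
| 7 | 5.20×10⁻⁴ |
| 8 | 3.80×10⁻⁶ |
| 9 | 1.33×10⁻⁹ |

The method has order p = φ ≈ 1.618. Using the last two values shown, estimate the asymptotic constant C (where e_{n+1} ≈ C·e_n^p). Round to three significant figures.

0.783

C ≈ e_9 / e_8^1.618
  = 1.33×10⁻⁹ / (3.80×10⁻⁶)^1.618
  = 1.33×10⁻⁹ / 1.6986e-09 ≈ 0.783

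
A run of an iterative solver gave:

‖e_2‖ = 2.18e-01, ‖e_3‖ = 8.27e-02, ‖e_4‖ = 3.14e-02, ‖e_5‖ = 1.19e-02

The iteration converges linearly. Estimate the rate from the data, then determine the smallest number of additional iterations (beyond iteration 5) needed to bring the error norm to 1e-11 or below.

Rate ρ ≈ ‖e_5‖/‖e_4‖ = 1.19e-02/3.14e-02 = 0.3790.
After j more steps, ‖e_{5+j}‖ ≈ 1.19e-02·ρ^j; need ρ^j ≤ 1e-11/1.19e-02 = 8.40336e-10.
j ≥ ln(8.40336e-10)/ln(0.3790) = -20.8972/-0.97022 = 21.539.
So 22 more iterations are needed.

22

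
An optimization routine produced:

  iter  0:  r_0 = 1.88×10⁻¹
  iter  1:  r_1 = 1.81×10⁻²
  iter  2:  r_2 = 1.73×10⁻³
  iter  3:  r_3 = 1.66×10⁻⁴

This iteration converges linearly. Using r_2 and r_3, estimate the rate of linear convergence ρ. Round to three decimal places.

ρ ≈ r_3/r_2 = 1.66×10⁻⁴/1.73×10⁻³ = 0.09595

0.096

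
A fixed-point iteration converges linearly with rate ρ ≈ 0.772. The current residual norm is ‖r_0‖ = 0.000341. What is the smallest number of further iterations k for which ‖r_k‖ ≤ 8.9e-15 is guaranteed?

After k steps, ‖r_k‖ ≈ 0.000341·0.772^k.
Need 0.772^k ≤ 8.9e-15/0.000341 = 2.60997e-11.
k ≥ ln(2.60997e-11)/ln(0.772) = -24.3691/-0.25877 = 94.173.
Smallest integer k = 95.

95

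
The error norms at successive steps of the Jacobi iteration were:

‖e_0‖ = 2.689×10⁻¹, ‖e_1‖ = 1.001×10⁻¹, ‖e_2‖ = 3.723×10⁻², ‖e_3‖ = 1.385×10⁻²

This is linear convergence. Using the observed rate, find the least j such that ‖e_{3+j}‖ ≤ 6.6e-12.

Rate ρ ≈ ‖e_3‖/‖e_2‖ = 1.385×10⁻²/3.723×10⁻² = 0.3720.
After j more steps, ‖e_{3+j}‖ ≈ 1.385×10⁻²·ρ^j; need ρ^j ≤ 6.6e-12/1.385×10⁻² = 4.76534e-10.
j ≥ ln(4.76534e-10)/ln(0.3720) = -21.4645/-0.98886 = 21.706.
So 22 more iterations are needed.

22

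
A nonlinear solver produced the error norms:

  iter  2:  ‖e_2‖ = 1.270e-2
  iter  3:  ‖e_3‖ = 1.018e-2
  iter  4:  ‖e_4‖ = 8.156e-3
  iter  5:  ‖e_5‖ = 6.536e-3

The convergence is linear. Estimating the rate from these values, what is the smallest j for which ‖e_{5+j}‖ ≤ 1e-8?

61

Rate ρ ≈ ‖e_5‖/‖e_4‖ = 6.536e-3/8.156e-3 = 0.8014.
After j more steps, ‖e_{5+j}‖ ≈ 6.536e-3·ρ^j; need ρ^j ≤ 1e-8/6.536e-3 = 1.52999e-06.
j ≥ ln(1.52999e-06)/ln(0.8014) = -13.3902/-0.22140 = 60.480.
So 61 more iterations are needed.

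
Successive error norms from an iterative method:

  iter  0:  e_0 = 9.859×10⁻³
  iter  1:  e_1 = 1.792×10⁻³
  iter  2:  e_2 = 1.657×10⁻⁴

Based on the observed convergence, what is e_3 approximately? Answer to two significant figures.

6.0e-6

First estimate the order: p ≈ ln(e_2/e_1) / ln(e_1/e_0) = ln(1.657×10⁻⁴/1.792×10⁻³)/ln(1.792×10⁻³/9.859×10⁻³) = ln(0.0924665)/ln(0.181763) ≈ 1.3964.
Then e_3 ≈ e_2·(e_2/e_1)^p = 1.657×10⁻⁴·(0.0924665)^1.3964 = 1.657×10⁻⁴·0.0359833 ≈ 5.962e-06.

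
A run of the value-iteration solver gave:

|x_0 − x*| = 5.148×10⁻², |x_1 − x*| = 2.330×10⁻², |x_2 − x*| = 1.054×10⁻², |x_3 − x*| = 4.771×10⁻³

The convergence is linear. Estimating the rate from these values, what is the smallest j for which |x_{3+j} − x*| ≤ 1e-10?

23

Rate ρ ≈ |x_3 − x*|/|x_2 − x*| = 4.771×10⁻³/1.054×10⁻² = 0.4527.
After j more steps, |x_{3+j} − x*| ≈ 4.771×10⁻³·ρ^j; need ρ^j ≤ 1e-10/4.771×10⁻³ = 2.096e-08.
j ≥ ln(2.096e-08)/ln(0.4527) = -17.6806/-0.79253 = 22.309.
So 23 more iterations are needed.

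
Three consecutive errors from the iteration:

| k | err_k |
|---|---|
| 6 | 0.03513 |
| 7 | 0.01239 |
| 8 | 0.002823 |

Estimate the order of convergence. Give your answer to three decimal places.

1.419

p ≈ ln(err_8/err_7) / ln(err_7/err_6)
  = ln(0.002823/0.01239) / ln(0.01239/0.03513)
  = ln(0.227845) / ln(0.35269)
  = -1.479090 / -1.042166 ≈ 1.419246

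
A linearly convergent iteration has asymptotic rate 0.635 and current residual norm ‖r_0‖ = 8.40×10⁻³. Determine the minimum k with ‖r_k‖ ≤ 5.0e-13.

After k steps, ‖r_k‖ ≈ 8.40×10⁻³·0.635^k.
Need 0.635^k ≤ 5.0e-13/8.40×10⁻³ = 5.95238e-11.
k ≥ ln(5.95238e-11)/ln(0.635) = -23.5446/-0.45413 = 51.846.
Smallest integer k = 52.

52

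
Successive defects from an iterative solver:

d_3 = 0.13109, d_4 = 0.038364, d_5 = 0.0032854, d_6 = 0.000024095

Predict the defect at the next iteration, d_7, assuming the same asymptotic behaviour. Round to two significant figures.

1.3e-9

First estimate the order: p ≈ ln(d_6/d_5) / ln(d_5/d_4) = ln(0.000024095/0.0032854)/ln(0.0032854/0.038364) = ln(0.00733396)/ln(0.0856376) ≈ 2.0000.
Then d_7 ≈ d_6·(d_6/d_5)^p = 0.000024095·(0.00733396)^2.0000 = 0.000024095·5.3787e-05 ≈ 1.296e-09.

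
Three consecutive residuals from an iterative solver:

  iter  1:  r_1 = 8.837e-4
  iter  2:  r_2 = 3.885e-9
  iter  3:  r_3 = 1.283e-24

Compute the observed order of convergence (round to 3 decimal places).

p ≈ ln(r_3/r_2) / ln(r_2/r_1)
  = ln(1.283e-24/3.885e-9) / ln(3.885e-9/8.837e-4)
  = ln(3.30245e-16) / ln(4.39629e-06)
  = -35.646697 / -12.334750 ≈ 2.889941

2.890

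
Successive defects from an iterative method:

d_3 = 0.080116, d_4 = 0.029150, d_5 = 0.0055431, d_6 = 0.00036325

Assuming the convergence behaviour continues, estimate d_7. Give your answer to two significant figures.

4.1e-6

First estimate the order: p ≈ ln(d_6/d_5) / ln(d_5/d_4) = ln(0.00036325/0.0055431)/ln(0.0055431/0.029150) = ln(0.0655319)/ln(0.190158) ≈ 1.6418.
Then d_7 ≈ d_6·(d_6/d_5)^p = 0.00036325·(0.0655319)^1.6418 = 0.00036325·0.0113986 ≈ 4.141e-06.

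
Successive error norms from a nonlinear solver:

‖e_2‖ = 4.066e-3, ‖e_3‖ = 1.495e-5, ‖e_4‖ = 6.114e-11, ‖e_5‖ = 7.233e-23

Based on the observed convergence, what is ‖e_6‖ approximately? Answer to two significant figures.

First estimate the order: p ≈ ln(‖e_5‖/‖e_4‖) / ln(‖e_4‖/‖e_3‖) = ln(7.233e-23/6.114e-11)/ln(6.114e-11/1.495e-5) = ln(1.18302e-12)/ln(4.08963e-06) ≈ 2.2135.
Then ‖e_6‖ ≈ ‖e_5‖·(‖e_5‖/‖e_4‖)^p = 7.233e-23·(1.18302e-12)^2.2135 = 7.233e-23·3.97711e-27 ≈ 2.877e-49.

2.9e-49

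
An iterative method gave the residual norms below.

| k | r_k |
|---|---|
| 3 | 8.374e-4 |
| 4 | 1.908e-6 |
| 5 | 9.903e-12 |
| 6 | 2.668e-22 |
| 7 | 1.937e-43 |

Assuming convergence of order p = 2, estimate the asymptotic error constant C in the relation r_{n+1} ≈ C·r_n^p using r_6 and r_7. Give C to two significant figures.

2.7

C ≈ r_7 / r_6^2
  = 1.937e-43 / (2.668e-22)^2
  = 1.937e-43 / 7.11822e-44 ≈ 2.7212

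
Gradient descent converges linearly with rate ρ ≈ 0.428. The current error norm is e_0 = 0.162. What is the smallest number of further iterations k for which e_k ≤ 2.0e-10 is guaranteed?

After k steps, e_k ≈ 0.162·0.428^k.
Need 0.428^k ≤ 2.0e-10/0.162 = 1.23457e-09.
k ≥ ln(1.23457e-09)/ln(0.428) = -20.5125/-0.84863 = 24.171.
Smallest integer k = 25.

25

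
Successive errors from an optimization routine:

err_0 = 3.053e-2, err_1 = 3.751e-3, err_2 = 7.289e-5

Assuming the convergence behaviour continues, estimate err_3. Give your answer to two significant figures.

First estimate the order: p ≈ ln(err_2/err_1) / ln(err_1/err_0) = ln(7.289e-5/3.751e-3)/ln(3.751e-3/3.053e-2) = ln(0.0194322)/ln(0.122863) ≈ 1.8795.
Then err_3 ≈ err_2·(err_2/err_1)^p = 7.289e-5·(0.0194322)^1.8795 = 7.289e-5·0.000607124 ≈ 4.425e-08.

4.4e-8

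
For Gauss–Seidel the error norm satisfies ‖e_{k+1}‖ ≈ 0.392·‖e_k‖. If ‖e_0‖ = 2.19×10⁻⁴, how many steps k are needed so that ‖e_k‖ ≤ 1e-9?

After k steps, ‖e_k‖ ≈ 2.19×10⁻⁴·0.392^k.
Need 0.392^k ≤ 1e-9/2.19×10⁻⁴ = 4.56621e-06.
k ≥ ln(4.56621e-06)/ln(0.392) = -12.2968/-0.93649 = 13.131.
Smallest integer k = 14.

14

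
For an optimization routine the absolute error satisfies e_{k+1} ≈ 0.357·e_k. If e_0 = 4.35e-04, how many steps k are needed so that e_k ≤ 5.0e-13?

20

After k steps, e_k ≈ 4.35e-04·0.357^k.
Need 0.357^k ≤ 5.0e-13/4.35e-04 = 1.14943e-09.
k ≥ ln(1.14943e-09)/ln(0.357) = -20.5840/-1.03002 = 19.984.
Smallest integer k = 20.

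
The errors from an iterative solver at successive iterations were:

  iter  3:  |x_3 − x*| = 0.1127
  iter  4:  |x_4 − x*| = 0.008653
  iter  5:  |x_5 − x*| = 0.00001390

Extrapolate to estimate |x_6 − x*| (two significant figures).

First estimate the order: p ≈ ln(|x_5 − x*|/|x_4 − x*|) / ln(|x_4 − x*|/|x_3 − x*|) = ln(0.00001390/0.008653)/ln(0.008653/0.1127) = ln(0.00160638)/ln(0.0767791) ≈ 2.5065.
Then |x_6 − x*| ≈ |x_5 − x*|·(|x_5 − x*|/|x_4 − x*|)^p = 0.00001390·(0.00160638)^2.5065 = 0.00001390·9.91879e-08 ≈ 1.379e-12.

1.4e-12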